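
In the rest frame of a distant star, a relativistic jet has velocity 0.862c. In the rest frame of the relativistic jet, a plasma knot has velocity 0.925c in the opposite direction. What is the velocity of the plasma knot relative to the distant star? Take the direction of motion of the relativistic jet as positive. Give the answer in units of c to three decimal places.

-0.311c

With v = 0.862 and u' = -0.925 (in units of c),
u = (u' + v)/(1 + u'v/c²):
u = (-0.925 + 0.862) / (1 + (-0.925)·0.862) = -0.0630/0.2026 = -0.3109
(Galilean addition would give -0.063c.)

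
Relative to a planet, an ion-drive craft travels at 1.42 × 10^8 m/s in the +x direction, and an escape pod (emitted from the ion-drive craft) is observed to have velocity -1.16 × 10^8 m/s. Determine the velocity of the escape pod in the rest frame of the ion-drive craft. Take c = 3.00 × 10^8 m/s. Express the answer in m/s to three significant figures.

-2.18 × 10^8 m/s

v = 0.473c, u = -0.387c.
Invert the composition law: u' = (u − v)/(1 − uv/c²).
u' = (-0.387 − 0.473) / (1 − (-0.387)(0.473)) = -0.8600/1.1830 = -0.7270.
u' = -0.7270 × 3.00 × 10^8 m/s.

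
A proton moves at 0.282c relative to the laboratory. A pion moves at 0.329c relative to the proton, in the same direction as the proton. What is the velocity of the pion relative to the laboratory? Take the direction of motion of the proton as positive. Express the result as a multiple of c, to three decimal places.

With v = 0.282 and u' = 0.329 (in units of c),
u = (u' + v)/(1 + u'v/c²):
u = (0.329 + 0.282) / (1 + 0.329·0.282) = 0.6110/1.0928 = 0.5591

0.559c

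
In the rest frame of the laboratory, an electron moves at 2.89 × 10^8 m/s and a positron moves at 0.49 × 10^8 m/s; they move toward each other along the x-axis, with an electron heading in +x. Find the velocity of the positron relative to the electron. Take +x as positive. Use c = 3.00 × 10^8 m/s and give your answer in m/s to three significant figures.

-2.92 × 10^8 m/s

β_A = 0.963, β_B = -0.163 (dividing each by c = 3.00 × 10^8 m/s).
Transform to A's frame with the inverse velocity-addition law: u' = (u − v)/(1 − uv/c²), taking u = β_B and v = β_A.
u' = (-0.163 − 0.963) / (1 − (0.963)(-0.163)) = -1.1267/1.1573 = -0.9735.
u' = -0.9735 × 3.00 × 10^8 m/s.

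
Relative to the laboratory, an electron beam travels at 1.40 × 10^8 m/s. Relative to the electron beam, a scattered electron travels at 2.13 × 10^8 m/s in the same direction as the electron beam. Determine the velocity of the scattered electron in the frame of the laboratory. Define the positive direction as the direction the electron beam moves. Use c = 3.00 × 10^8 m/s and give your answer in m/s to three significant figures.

In units of c (dividing by 3.00 × 10^8 m/s): v = 0.467, u' = 0.710.
u = (u' + v)/(1 + u'v/c²):
u = (0.710 + 0.467) / (1 + 0.710·0.467) = 1.1767/1.3313 = 0.8838
(Galilean addition would give +1.177c, exceeding c.)
Converting back: u = 0.8838 × 3.00 × 10^8 m/s.

2.65 × 10^8 m/s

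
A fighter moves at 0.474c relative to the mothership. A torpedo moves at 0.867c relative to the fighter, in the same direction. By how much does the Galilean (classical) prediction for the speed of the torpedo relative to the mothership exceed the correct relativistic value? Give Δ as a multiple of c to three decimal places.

Δ = 0.391c

Galilean: u_cl = 0.867 + 0.474 = 1.3410.
Relativistic: u_rel = (0.867 + 0.474) / (1 + 0.867·0.474) = 1.3410/1.4110 = 0.9504.
Δ = 1.3410 − 0.9504 = 0.3906.
(The classical prediction exceeds c; the relativistic result does not.)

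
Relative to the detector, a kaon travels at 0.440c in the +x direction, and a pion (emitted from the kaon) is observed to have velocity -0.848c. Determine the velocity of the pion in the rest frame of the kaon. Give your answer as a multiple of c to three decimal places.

-0.938c

Invert the composition law: u' = (u − v)/(1 − uv/c²).
u' = (-0.848 − 0.440) / (1 − (-0.848)(0.440)) = -1.2880/1.3731 = -0.9380.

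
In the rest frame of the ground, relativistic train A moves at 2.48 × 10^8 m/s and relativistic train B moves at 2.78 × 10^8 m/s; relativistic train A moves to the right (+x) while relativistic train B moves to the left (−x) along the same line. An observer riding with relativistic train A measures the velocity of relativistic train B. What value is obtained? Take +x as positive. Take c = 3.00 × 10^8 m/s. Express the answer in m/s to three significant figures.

-2.98 × 10^8 m/s

β_A = 0.827, β_B = -0.927 (dividing each by c = 3.00 × 10^8 m/s).
Transform to A's frame with the inverse velocity-addition law: u' = (u − v)/(1 − uv/c²), taking u = β_B and v = β_A.
u' = (-0.927 − 0.827) / (1 − (0.827)(-0.927)) = -1.7533/1.7660 = -0.9928.
u' = -0.9928 × 3.00 × 10^8 m/s.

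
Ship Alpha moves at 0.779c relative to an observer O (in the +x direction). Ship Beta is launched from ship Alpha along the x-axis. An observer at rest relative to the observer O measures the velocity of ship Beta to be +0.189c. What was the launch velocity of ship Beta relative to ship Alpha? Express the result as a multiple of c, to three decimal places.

Invert the composition law: u' = (u − v)/(1 − uv/c²).
u' = (0.189 − 0.779) / (1 − (0.189)(0.779)) = -0.5900/0.8528 = -0.6919.

-0.692c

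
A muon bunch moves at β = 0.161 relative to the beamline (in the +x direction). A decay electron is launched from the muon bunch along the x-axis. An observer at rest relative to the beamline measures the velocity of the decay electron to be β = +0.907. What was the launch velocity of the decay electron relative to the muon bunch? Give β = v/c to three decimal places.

β = +0.874

Invert the composition law: u' = (u − v)/(1 − uv/c²).
u' = (0.907 − 0.161) / (1 − (0.907)(0.161)) = 0.7460/0.8540 = 0.8736.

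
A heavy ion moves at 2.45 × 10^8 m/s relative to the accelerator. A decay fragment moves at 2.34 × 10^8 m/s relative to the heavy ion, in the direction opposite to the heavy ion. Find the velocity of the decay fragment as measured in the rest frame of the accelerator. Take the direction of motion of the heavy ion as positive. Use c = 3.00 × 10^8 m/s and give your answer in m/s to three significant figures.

+3.03 × 10^7 m/s

In units of c (dividing by 3.00 × 10^8 m/s): v = 0.817, u' = -0.780.
u = (u' + v)/(1 + u'v/c²):
u = (-0.780 + 0.817) / (1 + (-0.780)·0.817) = 0.0367/0.3630 = 0.1010
(Galilean addition would give +0.037c.)
Converting back: u = 0.1010 × 3.00 × 10^8 m/s.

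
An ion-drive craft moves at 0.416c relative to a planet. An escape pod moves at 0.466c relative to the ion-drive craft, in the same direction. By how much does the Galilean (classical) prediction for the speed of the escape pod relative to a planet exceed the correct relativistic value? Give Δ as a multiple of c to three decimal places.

Δ = 0.143c

Galilean: u_cl = 0.466 + 0.416 = 0.8820.
Relativistic: u_rel = (0.466 + 0.416) / (1 + 0.466·0.416) = 0.8820/1.1939 = 0.7388.
Δ = 0.8820 − 0.7388 = 0.1432.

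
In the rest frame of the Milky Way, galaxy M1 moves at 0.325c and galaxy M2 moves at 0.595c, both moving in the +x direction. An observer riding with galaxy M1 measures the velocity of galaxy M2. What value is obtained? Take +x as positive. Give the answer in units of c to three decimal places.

β_A = 0.325, β_B = 0.595.
Transform to A's frame with the inverse velocity-addition law: u' = (u − v)/(1 − uv/c²), taking u = β_B and v = β_A.
u' = (0.595 − 0.325) / (1 − (0.325)(0.595)) = 0.2700/0.8066 = 0.3347.

+0.335c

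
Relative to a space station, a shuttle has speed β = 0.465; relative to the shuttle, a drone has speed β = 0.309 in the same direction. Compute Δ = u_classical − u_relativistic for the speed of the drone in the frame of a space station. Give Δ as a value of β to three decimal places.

Δ = 0.097

Galilean: u_cl = 0.309 + 0.465 = 0.7740.
Relativistic: u_rel = (0.309 + 0.465) / (1 + 0.309·0.465) = 0.7740/1.1437 = 0.6768.
Δ = 0.7740 − 0.6768 = 0.0972.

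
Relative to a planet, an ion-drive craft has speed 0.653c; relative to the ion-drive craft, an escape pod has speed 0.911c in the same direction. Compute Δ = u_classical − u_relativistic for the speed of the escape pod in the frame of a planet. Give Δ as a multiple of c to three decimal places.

Δ = 0.583c

Galilean: u_cl = 0.911 + 0.653 = 1.5640.
Relativistic: u_rel = (0.911 + 0.653) / (1 + 0.911·0.653) = 1.5640/1.5949 = 0.9806.
Δ = 1.5640 − 0.9806 = 0.5834.
(The classical prediction exceeds c; the relativistic result does not.)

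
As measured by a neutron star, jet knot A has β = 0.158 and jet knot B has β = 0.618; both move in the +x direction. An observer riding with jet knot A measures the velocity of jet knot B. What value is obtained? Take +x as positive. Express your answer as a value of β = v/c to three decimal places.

β_A = 0.158, β_B = 0.618.
Transform to A's frame with the inverse velocity-addition law: u' = (u − v)/(1 − uv/c²), taking u = β_B and v = β_A.
u' = (0.618 − 0.158) / (1 − (0.158)(0.618)) = 0.4600/0.9024 = 0.5098.

β = +0.510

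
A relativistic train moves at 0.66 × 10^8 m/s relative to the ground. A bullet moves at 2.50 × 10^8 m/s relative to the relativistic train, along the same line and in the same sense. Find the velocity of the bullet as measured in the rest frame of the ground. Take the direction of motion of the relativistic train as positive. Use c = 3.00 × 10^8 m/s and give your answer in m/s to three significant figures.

2.67 × 10^8 m/s

In units of c (dividing by 3.00 × 10^8 m/s): v = 0.220, u' = 0.833.
u = (u' + v)/(1 + u'v/c²):
u = (0.833 + 0.220) / (1 + 0.833·0.220) = 1.0533/1.1833 = 0.8901
(Galilean addition would give +1.053c, exceeding c.)
Converting back: u = 0.8901 × 3.00 × 10^8 m/s.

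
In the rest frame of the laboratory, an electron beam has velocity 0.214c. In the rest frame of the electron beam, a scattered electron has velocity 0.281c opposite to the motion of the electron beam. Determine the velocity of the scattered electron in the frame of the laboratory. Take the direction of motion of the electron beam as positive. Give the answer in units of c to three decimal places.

-0.071c

With v = 0.214 and u' = -0.281 (in units of c),
u = (u' + v)/(1 + u'v/c²):
u = (-0.281 + 0.214) / (1 + (-0.281)·0.214) = -0.0670/0.9399 = -0.0713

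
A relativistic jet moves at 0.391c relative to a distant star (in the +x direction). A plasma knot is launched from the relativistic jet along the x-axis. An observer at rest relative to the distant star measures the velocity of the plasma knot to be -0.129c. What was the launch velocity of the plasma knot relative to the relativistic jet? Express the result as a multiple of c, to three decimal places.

Invert the composition law: u' = (u − v)/(1 − uv/c²).
u' = (-0.129 − 0.391) / (1 − (-0.129)(0.391)) = -0.5200/1.0504 = -0.4950.

-0.495c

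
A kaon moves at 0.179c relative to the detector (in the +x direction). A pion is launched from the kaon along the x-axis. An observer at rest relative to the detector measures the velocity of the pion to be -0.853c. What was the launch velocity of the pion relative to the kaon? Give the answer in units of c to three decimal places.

Invert the composition law: u' = (u − v)/(1 − uv/c²).
u' = (-0.853 − 0.179) / (1 − (-0.853)(0.179)) = -1.0320/1.1527 = -0.8953.

-0.895c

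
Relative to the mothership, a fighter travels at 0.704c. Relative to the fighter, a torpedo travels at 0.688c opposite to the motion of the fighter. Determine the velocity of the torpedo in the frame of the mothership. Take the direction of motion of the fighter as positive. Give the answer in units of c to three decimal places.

+0.031c

With v = 0.704 and u' = -0.688 (in units of c),
u = (u' + v)/(1 + u'v/c²):
u = (-0.688 + 0.704) / (1 + (-0.688)·0.704) = 0.0160/0.5156 = 0.0310
(Galilean addition would give +0.016c.)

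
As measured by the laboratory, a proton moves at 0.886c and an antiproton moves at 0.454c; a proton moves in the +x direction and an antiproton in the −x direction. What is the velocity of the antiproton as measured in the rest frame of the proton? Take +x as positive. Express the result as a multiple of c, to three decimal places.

-0.956c

β_A = 0.886, β_B = -0.454.
Transform to A's frame with the inverse velocity-addition law: u' = (u − v)/(1 − uv/c²), taking u = β_B and v = β_A.
u' = (-0.454 − 0.886) / (1 − (0.886)(-0.454)) = -1.3400/1.4022 = -0.9556.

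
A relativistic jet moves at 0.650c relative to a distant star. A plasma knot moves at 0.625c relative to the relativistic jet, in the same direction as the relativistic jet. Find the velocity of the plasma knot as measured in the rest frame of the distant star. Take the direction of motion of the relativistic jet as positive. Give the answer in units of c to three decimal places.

0.907c

With v = 0.650 and u' = 0.625 (in units of c),
u = (u' + v)/(1 + u'v/c²):
u = (0.625 + 0.650) / (1 + 0.625·0.650) = 1.2750/1.4062 = 0.9067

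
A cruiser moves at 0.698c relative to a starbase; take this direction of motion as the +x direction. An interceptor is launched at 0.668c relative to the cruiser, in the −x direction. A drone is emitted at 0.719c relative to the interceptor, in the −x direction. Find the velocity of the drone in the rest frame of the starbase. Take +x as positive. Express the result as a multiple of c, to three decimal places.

-0.691c

Apply u = (u' + v)/(1 + u'v/c²) successively, working outward toward the starbase.
Start: velocity of the cruiser relative to the starbase = 0.6980c.
Compose with the interceptor (u' = -0.668 in the cruiser frame): u_1 = (-0.668 + 0.698) / (1 + (-0.668)·0.698) = 0.0300/0.5337 = 0.0562.
Compose with the drone (u' = -0.719 in the interceptor frame): u_2 = (-0.719 + 0.056) / (1 + (-0.719)·0.056) = -0.6628/0.9596 = -0.6907.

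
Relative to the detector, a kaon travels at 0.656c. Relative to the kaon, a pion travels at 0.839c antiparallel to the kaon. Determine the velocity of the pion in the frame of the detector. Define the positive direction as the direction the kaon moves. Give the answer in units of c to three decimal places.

-0.407c

With v = 0.656 and u' = -0.839 (in units of c),
u = (u' + v)/(1 + u'v/c²):
u = (-0.839 + 0.656) / (1 + (-0.839)·0.656) = -0.1830/0.4496 = -0.4070
(Galilean addition would give -0.183c.)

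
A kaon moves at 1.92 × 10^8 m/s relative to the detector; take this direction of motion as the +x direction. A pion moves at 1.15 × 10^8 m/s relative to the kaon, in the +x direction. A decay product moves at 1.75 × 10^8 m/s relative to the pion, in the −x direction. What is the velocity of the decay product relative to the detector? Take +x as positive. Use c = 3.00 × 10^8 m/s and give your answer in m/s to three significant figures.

Apply u = (u' + v)/(1 + u'v/c²) successively, working outward toward the detector.
(Dividing each given speed by c = 3.00 × 10^8 m/s to work in units of c.)
Start: velocity of the kaon relative to the detector = 0.6400c.
Compose with the pion (u' = 0.383 in the kaon frame): u_1 = (0.383 + 0.640) / (1 + 0.383·0.640) = 1.0233/1.2453 = 0.8217.
Compose with the decay product (u' = -0.583 in the pion frame): u_2 = (-0.583 + 0.822) / (1 + (-0.583)·0.822) = 0.2384/0.5207 = 0.4579.
So u = 0.4579 × 3.00 × 10^8 m/s.

+1.37 × 10^8 m/s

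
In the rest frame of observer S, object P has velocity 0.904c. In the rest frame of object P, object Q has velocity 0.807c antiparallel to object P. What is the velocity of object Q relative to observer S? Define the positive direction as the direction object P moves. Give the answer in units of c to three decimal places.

+0.359c

With v = 0.904 and u' = -0.807 (in units of c),
u = (u' + v)/(1 + u'v/c²):
u = (-0.807 + 0.904) / (1 + (-0.807)·0.904) = 0.0970/0.2705 = 0.3586
(Galilean addition would give +0.097c.)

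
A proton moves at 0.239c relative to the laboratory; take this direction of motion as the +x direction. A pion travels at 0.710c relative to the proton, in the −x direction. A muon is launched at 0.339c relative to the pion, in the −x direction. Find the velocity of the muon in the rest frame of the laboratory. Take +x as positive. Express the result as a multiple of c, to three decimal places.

-0.760c

Apply u = (u' + v)/(1 + u'v/c²) successively, working outward toward the laboratory.
Start: velocity of the proton relative to the laboratory = 0.2390c.
Compose with the pion (u' = -0.710 in the proton frame): u_1 = (-0.710 + 0.239) / (1 + (-0.710)·0.239) = -0.4710/0.8303 = -0.5673.
Compose with the muon (u' = -0.339 in the pion frame): u_2 = (-0.339 + (-0.567)) / (1 + (-0.339)·(-0.567)) = -0.9063/1.1923 = -0.7601.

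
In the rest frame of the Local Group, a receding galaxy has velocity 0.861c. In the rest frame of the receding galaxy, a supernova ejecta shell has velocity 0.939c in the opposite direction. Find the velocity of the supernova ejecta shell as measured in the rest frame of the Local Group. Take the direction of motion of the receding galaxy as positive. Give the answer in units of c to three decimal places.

With v = 0.861 and u' = -0.939 (in units of c),
u = (u' + v)/(1 + u'v/c²):
u = (-0.939 + 0.861) / (1 + (-0.939)·0.861) = -0.0780/0.1915 = -0.4073

-0.407c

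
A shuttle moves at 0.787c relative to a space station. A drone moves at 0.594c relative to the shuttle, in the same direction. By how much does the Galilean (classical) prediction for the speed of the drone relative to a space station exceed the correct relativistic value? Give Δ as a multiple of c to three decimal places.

Δ = 0.440c

Galilean: u_cl = 0.594 + 0.787 = 1.3810.
Relativistic: u_rel = (0.594 + 0.787) / (1 + 0.594·0.787) = 1.3810/1.4675 = 0.9411.
Δ = 1.3810 − 0.9411 = 0.4399.
(The classical prediction exceeds c; the relativistic result does not.)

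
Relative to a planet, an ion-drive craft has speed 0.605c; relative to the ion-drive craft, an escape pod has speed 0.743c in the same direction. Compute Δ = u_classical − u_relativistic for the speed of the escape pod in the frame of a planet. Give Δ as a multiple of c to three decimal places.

Δ = 0.418c

Galilean: u_cl = 0.743 + 0.605 = 1.3480.
Relativistic: u_rel = (0.743 + 0.605) / (1 + 0.743·0.605) = 1.3480/1.4495 = 0.9300.
Δ = 1.3480 − 0.9300 = 0.4180.
(The classical prediction exceeds c; the relativistic result does not.)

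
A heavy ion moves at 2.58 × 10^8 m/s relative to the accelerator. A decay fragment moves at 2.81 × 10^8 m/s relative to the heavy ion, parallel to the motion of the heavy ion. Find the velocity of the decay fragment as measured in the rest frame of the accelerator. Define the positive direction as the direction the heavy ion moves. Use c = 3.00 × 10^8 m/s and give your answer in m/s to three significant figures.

2.99 × 10^8 m/s

In units of c (dividing by 3.00 × 10^8 m/s): v = 0.860, u' = 0.937.
u = (u' + v)/(1 + u'v/c²):
u = (0.937 + 0.860) / (1 + 0.937·0.860) = 1.7967/1.8055 = 0.9951
Converting back: u = 0.9951 × 3.00 × 10^8 m/s.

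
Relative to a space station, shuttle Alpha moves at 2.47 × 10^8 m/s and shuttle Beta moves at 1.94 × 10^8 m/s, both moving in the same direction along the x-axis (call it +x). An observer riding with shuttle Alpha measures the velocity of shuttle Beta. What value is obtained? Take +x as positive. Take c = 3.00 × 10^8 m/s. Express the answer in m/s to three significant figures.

-1.13 × 10^8 m/s

β_A = 0.823, β_B = 0.647 (dividing each by c = 3.00 × 10^8 m/s).
Transform to A's frame with the inverse velocity-addition law: u' = (u − v)/(1 − uv/c²), taking u = β_B and v = β_A.
u' = (0.647 − 0.823) / (1 − (0.823)(0.647)) = -0.1767/0.4676 = -0.3778.
u' = -0.3778 × 3.00 × 10^8 m/s.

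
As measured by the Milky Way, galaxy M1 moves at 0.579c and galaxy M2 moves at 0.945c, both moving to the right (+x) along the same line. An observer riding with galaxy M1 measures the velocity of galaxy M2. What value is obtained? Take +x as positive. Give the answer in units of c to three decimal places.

β_A = 0.579, β_B = 0.945.
Transform to A's frame with the inverse velocity-addition law: u' = (u − v)/(1 − uv/c²), taking u = β_B and v = β_A.
u' = (0.945 − 0.579) / (1 − (0.579)(0.945)) = 0.3660/0.4528 = 0.8082.

+0.808c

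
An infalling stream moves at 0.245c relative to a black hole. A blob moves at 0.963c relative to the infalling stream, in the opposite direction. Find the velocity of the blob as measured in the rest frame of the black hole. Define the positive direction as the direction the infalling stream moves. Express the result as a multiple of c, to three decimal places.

-0.940c

With v = 0.245 and u' = -0.963 (in units of c),
u = (u' + v)/(1 + u'v/c²):
u = (-0.963 + 0.245) / (1 + (-0.963)·0.245) = -0.7180/0.7641 = -0.9397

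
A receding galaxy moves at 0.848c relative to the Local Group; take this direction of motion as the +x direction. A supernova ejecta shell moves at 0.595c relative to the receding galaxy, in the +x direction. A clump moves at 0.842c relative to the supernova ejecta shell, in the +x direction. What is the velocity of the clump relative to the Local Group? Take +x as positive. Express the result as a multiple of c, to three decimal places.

Apply u = (u' + v)/(1 + u'v/c²) successively, working outward toward the Local Group.
Start: velocity of the receding galaxy relative to the Local Group = 0.8480c.
Compose with the supernova ejecta shell (u' = 0.595 in the receding galaxy frame): u_1 = (0.595 + 0.848) / (1 + 0.595·0.848) = 1.4430/1.5046 = 0.9591.
Compose with the clump (u' = 0.842 in the supernova ejecta shell frame): u_2 = (0.842 + 0.959) / (1 + 0.842·0.959) = 1.8011/1.8075 = 0.9964.

0.996c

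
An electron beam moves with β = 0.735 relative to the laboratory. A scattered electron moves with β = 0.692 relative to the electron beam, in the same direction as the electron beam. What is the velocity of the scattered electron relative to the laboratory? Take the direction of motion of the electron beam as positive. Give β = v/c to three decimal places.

β = 0.946

With v = 0.735 and u' = 0.692 (in units of c),
u = (u' + v)/(1 + u'v/c²):
u = (0.692 + 0.735) / (1 + 0.692·0.735) = 1.4270/1.5086 = 0.9459
(Galilean addition would give +1.427c, exceeding c.)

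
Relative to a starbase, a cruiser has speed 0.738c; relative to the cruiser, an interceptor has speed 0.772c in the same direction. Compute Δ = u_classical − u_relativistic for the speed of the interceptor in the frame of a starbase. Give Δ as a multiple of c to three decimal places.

Galilean: u_cl = 0.772 + 0.738 = 1.5100.
Relativistic: u_rel = (0.772 + 0.738) / (1 + 0.772·0.738) = 1.5100/1.5697 = 0.9619.
Δ = 1.5100 − 0.9619 = 0.5481.
(The classical prediction exceeds c; the relativistic result does not.)

Δ = 0.548c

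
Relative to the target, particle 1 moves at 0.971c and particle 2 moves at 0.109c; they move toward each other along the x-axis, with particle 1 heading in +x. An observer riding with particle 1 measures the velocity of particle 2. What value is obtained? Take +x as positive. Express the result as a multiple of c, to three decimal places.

-0.977c

β_A = 0.971, β_B = -0.109.
Transform to A's frame with the inverse velocity-addition law: u' = (u − v)/(1 − uv/c²), taking u = β_B and v = β_A.
u' = (-0.109 − 0.971) / (1 − (0.971)(-0.109)) = -1.0800/1.1058 = -0.9766.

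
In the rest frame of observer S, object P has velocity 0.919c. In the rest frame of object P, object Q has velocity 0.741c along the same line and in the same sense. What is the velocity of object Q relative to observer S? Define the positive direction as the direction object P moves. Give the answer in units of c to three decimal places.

0.988c

With v = 0.919 and u' = 0.741 (in units of c),
u = (u' + v)/(1 + u'v/c²):
u = (0.741 + 0.919) / (1 + 0.741·0.919) = 1.6600/1.6810 = 0.9875
(Galilean addition would give +1.660c, exceeding c.)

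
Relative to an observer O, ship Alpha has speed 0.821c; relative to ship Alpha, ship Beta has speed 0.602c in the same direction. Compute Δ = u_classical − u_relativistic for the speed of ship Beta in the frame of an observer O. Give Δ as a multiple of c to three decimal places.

Δ = 0.471c

Galilean: u_cl = 0.602 + 0.821 = 1.4230.
Relativistic: u_rel = (0.602 + 0.821) / (1 + 0.602·0.821) = 1.4230/1.4942 = 0.9523.
Δ = 1.4230 − 0.9523 = 0.4707.
(The classical prediction exceeds c; the relativistic result does not.)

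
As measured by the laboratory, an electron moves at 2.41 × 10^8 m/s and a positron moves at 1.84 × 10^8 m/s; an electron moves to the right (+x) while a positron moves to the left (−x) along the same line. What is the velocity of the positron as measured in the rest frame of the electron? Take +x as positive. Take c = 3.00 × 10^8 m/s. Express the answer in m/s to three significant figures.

β_A = 0.803, β_B = -0.613 (dividing each by c = 3.00 × 10^8 m/s).
Transform to A's frame with the inverse velocity-addition law: u' = (u − v)/(1 − uv/c²), taking u = β_B and v = β_A.
u' = (-0.613 − 0.803) / (1 − (0.803)(-0.613)) = -1.4167/1.4927 = -0.9491.
u' = -0.9491 × 3.00 × 10^8 m/s.

-2.85 × 10^8 m/s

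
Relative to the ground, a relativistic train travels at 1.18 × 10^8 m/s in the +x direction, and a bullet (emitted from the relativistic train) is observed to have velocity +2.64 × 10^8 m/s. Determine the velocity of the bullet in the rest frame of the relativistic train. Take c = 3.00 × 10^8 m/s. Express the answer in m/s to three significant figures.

+2.23 × 10^8 m/s

v = 0.393c, u = 0.880c.
Invert the composition law: u' = (u − v)/(1 − uv/c²).
u' = (0.880 − 0.393) / (1 − (0.880)(0.393)) = 0.4867/0.6539 = 0.7443.
u' = 0.7443 × 3.00 × 10^8 m/s.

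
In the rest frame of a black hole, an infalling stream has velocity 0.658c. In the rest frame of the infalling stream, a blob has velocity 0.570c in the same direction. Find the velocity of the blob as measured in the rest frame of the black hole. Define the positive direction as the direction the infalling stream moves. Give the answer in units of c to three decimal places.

With v = 0.658 and u' = 0.570 (in units of c),
u = (u' + v)/(1 + u'v/c²):
u = (0.570 + 0.658) / (1 + 0.570·0.658) = 1.2280/1.3751 = 0.8931

0.893c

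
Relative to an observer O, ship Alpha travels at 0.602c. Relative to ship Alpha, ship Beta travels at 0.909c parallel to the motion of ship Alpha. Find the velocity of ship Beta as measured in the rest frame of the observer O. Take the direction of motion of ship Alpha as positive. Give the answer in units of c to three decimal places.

With v = 0.602 and u' = 0.909 (in units of c),
u = (u' + v)/(1 + u'v/c²):
u = (0.909 + 0.602) / (1 + 0.909·0.602) = 1.5110/1.5472 = 0.9766

0.977c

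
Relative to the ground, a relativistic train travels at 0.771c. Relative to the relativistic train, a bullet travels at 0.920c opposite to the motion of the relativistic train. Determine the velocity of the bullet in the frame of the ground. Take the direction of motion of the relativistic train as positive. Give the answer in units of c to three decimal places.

With v = 0.771 and u' = -0.920 (in units of c),
u = (u' + v)/(1 + u'v/c²):
u = (-0.920 + 0.771) / (1 + (-0.920)·0.771) = -0.1490/0.2907 = -0.5126
(Galilean addition would give -0.149c.)

-0.513c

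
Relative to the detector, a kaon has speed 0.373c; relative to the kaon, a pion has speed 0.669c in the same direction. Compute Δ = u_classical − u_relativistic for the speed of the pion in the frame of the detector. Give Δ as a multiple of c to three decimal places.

Δ = 0.208c

Galilean: u_cl = 0.669 + 0.373 = 1.0420.
Relativistic: u_rel = (0.669 + 0.373) / (1 + 0.669·0.373) = 1.0420/1.2495 = 0.8339.
Δ = 1.0420 − 0.8339 = 0.2081.
(The classical prediction exceeds c; the relativistic result does not.)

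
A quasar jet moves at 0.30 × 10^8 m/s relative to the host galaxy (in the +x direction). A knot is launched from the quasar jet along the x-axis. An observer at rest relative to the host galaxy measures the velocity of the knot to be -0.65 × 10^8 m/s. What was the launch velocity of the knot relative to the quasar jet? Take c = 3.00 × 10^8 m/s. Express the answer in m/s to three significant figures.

-9.30 × 10^7 m/s

v = 0.100c, u = -0.217c.
Invert the composition law: u' = (u − v)/(1 − uv/c²).
u' = (-0.217 − 0.100) / (1 − (-0.217)(0.100)) = -0.3167/1.0217 = -0.3100.
u' = -0.3100 × 3.00 × 10^8 m/s.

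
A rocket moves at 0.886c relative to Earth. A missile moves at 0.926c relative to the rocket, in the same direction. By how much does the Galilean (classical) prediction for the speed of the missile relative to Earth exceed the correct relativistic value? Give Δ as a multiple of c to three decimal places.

Galilean: u_cl = 0.926 + 0.886 = 1.8120.
Relativistic: u_rel = (0.926 + 0.886) / (1 + 0.926·0.886) = 1.8120/1.8204 = 0.9954.
Δ = 1.8120 − 0.9954 = 0.8166.
(The classical prediction exceeds c; the relativistic result does not.)

Δ = 0.817c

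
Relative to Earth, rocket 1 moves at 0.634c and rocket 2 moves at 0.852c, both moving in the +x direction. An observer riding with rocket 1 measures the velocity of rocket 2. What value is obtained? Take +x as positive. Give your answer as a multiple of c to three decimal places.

β_A = 0.634, β_B = 0.852.
Transform to A's frame with the inverse velocity-addition law: u' = (u − v)/(1 − uv/c²), taking u = β_B and v = β_A.
u' = (0.852 − 0.634) / (1 − (0.634)(0.852)) = 0.2180/0.4598 = 0.4741.

+0.474c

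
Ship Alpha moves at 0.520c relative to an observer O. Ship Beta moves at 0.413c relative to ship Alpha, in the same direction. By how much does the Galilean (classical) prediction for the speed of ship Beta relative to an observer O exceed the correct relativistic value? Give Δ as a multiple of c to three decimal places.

Δ = 0.165c

Galilean: u_cl = 0.413 + 0.520 = 0.9330.
Relativistic: u_rel = (0.413 + 0.520) / (1 + 0.413·0.520) = 0.9330/1.2148 = 0.7681.
Δ = 0.9330 − 0.7681 = 0.1649.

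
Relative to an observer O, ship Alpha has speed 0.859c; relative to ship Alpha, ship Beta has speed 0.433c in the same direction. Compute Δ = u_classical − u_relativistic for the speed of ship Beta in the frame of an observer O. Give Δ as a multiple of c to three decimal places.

Δ = 0.350c

Galilean: u_cl = 0.433 + 0.859 = 1.2920.
Relativistic: u_rel = (0.433 + 0.859) / (1 + 0.433·0.859) = 1.2920/1.3719 = 0.9417.
Δ = 1.2920 − 0.9417 = 0.3503.
(The classical prediction exceeds c; the relativistic result does not.)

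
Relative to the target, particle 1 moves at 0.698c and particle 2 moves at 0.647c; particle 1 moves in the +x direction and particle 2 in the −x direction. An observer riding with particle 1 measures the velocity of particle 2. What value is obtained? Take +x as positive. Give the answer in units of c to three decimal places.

β_A = 0.698, β_B = -0.647.
Transform to A's frame with the inverse velocity-addition law: u' = (u − v)/(1 − uv/c²), taking u = β_B and v = β_A.
u' = (-0.647 − 0.698) / (1 − (0.698)(-0.647)) = -1.3450/1.4516 = -0.9266.

-0.927c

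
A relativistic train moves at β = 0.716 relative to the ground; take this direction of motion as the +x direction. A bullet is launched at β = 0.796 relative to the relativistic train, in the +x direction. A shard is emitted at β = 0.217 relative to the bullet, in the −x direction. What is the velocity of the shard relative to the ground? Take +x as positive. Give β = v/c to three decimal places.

Apply u = (u' + v)/(1 + u'v/c²) successively, working outward toward the ground.
Start: velocity of the relativistic train relative to the ground = 0.7160c.
Compose with the bullet (u' = 0.796 in the relativistic train frame): u_1 = (0.796 + 0.716) / (1 + 0.796·0.716) = 1.5120/1.5699 = 0.9631.
Compose with the shard (u' = -0.217 in the bullet frame): u_2 = (-0.217 + 0.963) / (1 + (-0.217)·0.963) = 0.7461/0.7910 = 0.9432.

β = +0.943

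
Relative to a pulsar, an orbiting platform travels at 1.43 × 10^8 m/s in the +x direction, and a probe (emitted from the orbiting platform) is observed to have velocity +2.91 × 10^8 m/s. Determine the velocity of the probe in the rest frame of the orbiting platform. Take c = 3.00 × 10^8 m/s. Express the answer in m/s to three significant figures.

v = 0.477c, u = 0.970c.
Invert the composition law: u' = (u − v)/(1 − uv/c²).
u' = (0.970 − 0.477) / (1 − (0.970)(0.477)) = 0.4933/0.5376 = 0.9176.
u' = 0.9176 × 3.00 × 10^8 m/s.

+2.75 × 10^8 m/s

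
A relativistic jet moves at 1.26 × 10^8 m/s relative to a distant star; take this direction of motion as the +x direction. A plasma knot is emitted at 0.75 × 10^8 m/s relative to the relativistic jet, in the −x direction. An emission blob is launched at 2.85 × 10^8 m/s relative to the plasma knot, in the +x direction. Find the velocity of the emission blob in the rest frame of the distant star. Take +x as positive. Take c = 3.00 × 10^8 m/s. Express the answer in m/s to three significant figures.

+2.90 × 10^8 m/s

Apply u = (u' + v)/(1 + u'v/c²) successively, working outward toward the distant star.
(Dividing each given speed by c = 3.00 × 10^8 m/s to work in units of c.)
Start: velocity of the relativistic jet relative to the distant star = 0.4200c.
Compose with the plasma knot (u' = -0.250 in the relativistic jet frame): u_1 = (-0.250 + 0.420) / (1 + (-0.250)·0.420) = 0.1700/0.8950 = 0.1899.
Compose with the emission blob (u' = 0.950 in the plasma knot frame): u_2 = (0.950 + 0.190) / (1 + 0.950·0.190) = 1.1399/1.1804 = 0.9657.
So u = 0.9657 × 3.00 × 10^8 m/s.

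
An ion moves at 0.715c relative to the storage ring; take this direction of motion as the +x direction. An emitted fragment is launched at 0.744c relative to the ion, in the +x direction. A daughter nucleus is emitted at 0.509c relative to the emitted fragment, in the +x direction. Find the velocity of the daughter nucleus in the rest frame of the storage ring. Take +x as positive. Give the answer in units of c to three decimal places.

Apply u = (u' + v)/(1 + u'v/c²) successively, working outward toward the storage ring.
Start: velocity of the ion relative to the storage ring = 0.7150c.
Compose with the emitted fragment (u' = 0.744 in the ion frame): u_1 = (0.744 + 0.715) / (1 + 0.744·0.715) = 1.4590/1.5320 = 0.9524.
Compose with the daughter nucleus (u' = 0.509 in the emitted fragment frame): u_2 = (0.509 + 0.952) / (1 + 0.509·0.952) = 1.4614/1.4848 = 0.9843.

0.984c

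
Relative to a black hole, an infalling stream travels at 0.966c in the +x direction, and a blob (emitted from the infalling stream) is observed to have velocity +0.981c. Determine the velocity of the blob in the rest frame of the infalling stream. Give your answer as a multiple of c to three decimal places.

+0.287c

Invert the composition law: u' = (u − v)/(1 − uv/c²).
u' = (0.981 − 0.966) / (1 − (0.981)(0.966)) = 0.0150/0.0524 = 0.2865.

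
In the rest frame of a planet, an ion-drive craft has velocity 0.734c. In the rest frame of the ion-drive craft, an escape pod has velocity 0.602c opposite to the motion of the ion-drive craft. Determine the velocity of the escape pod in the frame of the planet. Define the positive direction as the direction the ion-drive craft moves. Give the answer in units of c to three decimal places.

+0.237c

With v = 0.734 and u' = -0.602 (in units of c),
u = (u' + v)/(1 + u'v/c²):
u = (-0.602 + 0.734) / (1 + (-0.602)·0.734) = 0.1320/0.5581 = 0.2365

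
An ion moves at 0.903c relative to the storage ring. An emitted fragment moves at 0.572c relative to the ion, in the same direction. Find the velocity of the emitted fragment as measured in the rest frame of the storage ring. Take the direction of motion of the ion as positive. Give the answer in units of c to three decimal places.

0.973c

With v = 0.903 and u' = 0.572 (in units of c),
u = (u' + v)/(1 + u'v/c²):
u = (0.572 + 0.903) / (1 + 0.572·0.903) = 1.4750/1.5165 = 0.9726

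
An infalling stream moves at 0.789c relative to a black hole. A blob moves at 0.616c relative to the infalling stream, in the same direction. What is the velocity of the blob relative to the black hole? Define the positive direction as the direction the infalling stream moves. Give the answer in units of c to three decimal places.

With v = 0.789 and u' = 0.616 (in units of c),
u = (u' + v)/(1 + u'v/c²):
u = (0.616 + 0.789) / (1 + 0.616·0.789) = 1.4050/1.4860 = 0.9455

0.945c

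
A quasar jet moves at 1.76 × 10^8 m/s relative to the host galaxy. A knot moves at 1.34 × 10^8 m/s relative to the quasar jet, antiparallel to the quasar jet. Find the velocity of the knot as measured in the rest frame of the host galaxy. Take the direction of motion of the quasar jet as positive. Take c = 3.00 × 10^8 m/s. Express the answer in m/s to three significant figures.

In units of c (dividing by 3.00 × 10^8 m/s): v = 0.587, u' = -0.447.
u = (u' + v)/(1 + u'v/c²):
u = (-0.447 + 0.587) / (1 + (-0.447)·0.587) = 0.1400/0.7380 = 0.1897
Converting back: u = 0.1897 × 3.00 × 10^8 m/s.

+5.69 × 10^7 m/s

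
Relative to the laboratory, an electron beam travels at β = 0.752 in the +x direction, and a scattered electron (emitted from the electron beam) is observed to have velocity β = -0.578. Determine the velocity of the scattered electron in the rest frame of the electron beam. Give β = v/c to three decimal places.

β = -0.927

Invert the composition law: u' = (u − v)/(1 − uv/c²).
u' = (-0.578 − 0.752) / (1 − (-0.578)(0.752)) = -1.3300/1.4347 = -0.9271.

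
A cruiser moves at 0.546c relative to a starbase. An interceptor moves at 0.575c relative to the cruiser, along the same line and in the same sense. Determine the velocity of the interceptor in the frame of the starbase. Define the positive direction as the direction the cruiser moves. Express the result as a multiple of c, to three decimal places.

With v = 0.546 and u' = 0.575 (in units of c),
u = (u' + v)/(1 + u'v/c²):
u = (0.575 + 0.546) / (1 + 0.575·0.546) = 1.1210/1.3139 = 0.8532
(Galilean addition would give +1.121c, exceeding c.)

0.853c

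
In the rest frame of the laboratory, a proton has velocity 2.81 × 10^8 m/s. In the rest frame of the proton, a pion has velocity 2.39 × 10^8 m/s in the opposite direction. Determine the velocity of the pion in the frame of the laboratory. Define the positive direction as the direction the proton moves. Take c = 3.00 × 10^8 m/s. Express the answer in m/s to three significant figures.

In units of c (dividing by 3.00 × 10^8 m/s): v = 0.937, u' = -0.797.
u = (u' + v)/(1 + u'v/c²):
u = (-0.797 + 0.937) / (1 + (-0.797)·0.937) = 0.1400/0.2538 = 0.5516
Converting back: u = 0.5516 × 3.00 × 10^8 m/s.

+1.65 × 10^8 m/s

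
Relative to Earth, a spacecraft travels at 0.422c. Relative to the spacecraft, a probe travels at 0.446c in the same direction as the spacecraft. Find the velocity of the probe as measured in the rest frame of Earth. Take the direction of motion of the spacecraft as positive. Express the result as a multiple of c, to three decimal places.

With v = 0.422 and u' = 0.446 (in units of c),
u = (u' + v)/(1 + u'v/c²):
u = (0.446 + 0.422) / (1 + 0.446·0.422) = 0.8680/1.1882 = 0.7305

0.731c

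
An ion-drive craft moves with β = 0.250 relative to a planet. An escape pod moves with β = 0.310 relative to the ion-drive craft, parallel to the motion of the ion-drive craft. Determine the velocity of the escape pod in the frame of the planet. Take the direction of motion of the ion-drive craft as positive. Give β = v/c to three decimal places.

β = 0.520

With v = 0.250 and u' = 0.310 (in units of c),
u = (u' + v)/(1 + u'v/c²):
u = (0.310 + 0.250) / (1 + 0.310·0.250) = 0.5600/1.0775 = 0.5197
(Galilean addition would give +0.560c.)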